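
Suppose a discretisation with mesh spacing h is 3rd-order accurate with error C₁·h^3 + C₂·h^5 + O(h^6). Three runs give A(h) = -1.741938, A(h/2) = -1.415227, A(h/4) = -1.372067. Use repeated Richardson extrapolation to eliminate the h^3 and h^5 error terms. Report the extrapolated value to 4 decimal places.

-1.3658

First eliminate the h^3 term (factor 2^3 = 8):
  B₁ = (8·(-1.415227) − (-1.741938))/7 = -1.368554
  B₂ = (8·(-1.372067) − (-1.415227))/7 = -1.365901
Then eliminate the h^5 term (factor 2^5 = 32):
  (32·(-1.365901) − (-1.368554))/31 = -1.365815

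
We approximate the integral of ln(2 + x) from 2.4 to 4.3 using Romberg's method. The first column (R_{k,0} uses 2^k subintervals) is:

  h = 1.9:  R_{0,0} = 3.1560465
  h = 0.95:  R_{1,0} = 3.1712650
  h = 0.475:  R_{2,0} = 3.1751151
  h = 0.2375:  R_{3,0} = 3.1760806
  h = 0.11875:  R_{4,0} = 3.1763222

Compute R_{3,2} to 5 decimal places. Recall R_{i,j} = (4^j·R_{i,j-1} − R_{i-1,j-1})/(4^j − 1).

3.17640

Richardson extrapolation on the trapezoidal column (denominator 4−1=3):
R_{2,1} = 3.1751151 + (3.1751151 − 3.1712650)/3 = 3.1763985
R_{3,1} = (4·3.1760806 − 3.1751151) / 3 = 3.1764024
R_{3,2} = (16·3.1764024 − 3.1763985) / 15 = 3.1764027
(Column j=1 coincides with Simpson's rule on the same nodes.)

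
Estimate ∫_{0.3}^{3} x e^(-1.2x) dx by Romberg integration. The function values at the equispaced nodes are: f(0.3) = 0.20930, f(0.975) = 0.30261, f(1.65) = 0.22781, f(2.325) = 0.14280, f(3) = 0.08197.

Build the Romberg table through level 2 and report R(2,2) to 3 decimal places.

R(0,0) (trapezoid, 1 panel, h=2.7000): 0.39321
R(1,0) (trapezoid, 2 panels, h=1.3500): 0.50415
R(2,0) (trapezoid, 4 panels, h=0.6750): 0.55273
R(1,1) = 0.50415 + (0.50415 − 0.39321)/3 = 0.54113
R(2,1) = 0.55273 + (0.55273 − 0.50415)/3 = 0.56892
R(2,2) = 0.56892 + (0.56892 − 0.54113)/15 = 0.57077

0.571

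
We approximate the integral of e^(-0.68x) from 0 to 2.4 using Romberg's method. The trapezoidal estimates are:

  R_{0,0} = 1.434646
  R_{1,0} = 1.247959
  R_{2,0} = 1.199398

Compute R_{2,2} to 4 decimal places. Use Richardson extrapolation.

1.1830

Richardson extrapolation on the trapezoidal column (denominator 4−1=3):
R_{1,1} = 1.247959 + (1.247959 − 1.434646)/3 = 1.185730
R_{2,1} = (4·1.199398 − 1.247959) / 3 = 1.183211
R_{2,2} = 1.183211 + (1.183211 − 1.185730)/15 = 1.183043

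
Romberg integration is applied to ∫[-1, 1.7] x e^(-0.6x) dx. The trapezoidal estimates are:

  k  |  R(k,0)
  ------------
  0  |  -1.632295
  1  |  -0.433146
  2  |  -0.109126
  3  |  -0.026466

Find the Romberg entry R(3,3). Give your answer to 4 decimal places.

0.0012

Richardson extrapolation on the trapezoidal column (denominator 4−1=3):
R(1,1) = (4·(-0.433146) − (-1.632295)) / 3 = -0.033430
R(2,1) = -0.109126 + (-0.109126 − (-0.433146))/3 = -0.001119
R(3,1) = -0.026466 + (-0.026466 − (-0.109126))/3 = 0.001087
R(2,2) = -0.001119 + (-0.001119 − (-0.033430))/15 = 0.001035
R(3,2) = 0.001087 + (0.001087 − (-0.001119))/15 = 0.001234
R(3,3) = (64·0.001234 − 0.001035) / 63 = 0.001237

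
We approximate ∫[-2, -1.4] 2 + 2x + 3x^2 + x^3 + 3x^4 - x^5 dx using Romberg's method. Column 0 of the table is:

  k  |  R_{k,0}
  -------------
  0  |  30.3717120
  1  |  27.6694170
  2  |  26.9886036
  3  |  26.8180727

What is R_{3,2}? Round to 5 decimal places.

26.76120

Richardson extrapolation on the trapezoidal column (denominator 4−1=3):
R_{2,1} = (4·26.9886036 − 27.6694170) / 3 = 26.7616658
R_{3,1} = (4·26.8180727 − 26.9886036) / 3 = 26.7612291
R_{3,2} = (16·26.7612291 − 26.7616658) / 15 = 26.7612000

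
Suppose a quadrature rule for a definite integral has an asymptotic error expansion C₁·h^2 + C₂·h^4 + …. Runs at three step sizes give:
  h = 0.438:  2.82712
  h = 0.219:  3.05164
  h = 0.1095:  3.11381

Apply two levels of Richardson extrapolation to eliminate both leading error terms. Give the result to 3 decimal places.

First eliminate the h^2 term (factor 2^2 = 4):
  B₁ = (4·3.05164 − 2.82712)/3 = 3.12648
  B₂ = (4·3.11381 − 3.05164)/3 = 3.13453
Then eliminate the h^4 term (factor 2^4 = 16):
  (16·3.13453 − 3.12648)/15 = 3.13507

3.135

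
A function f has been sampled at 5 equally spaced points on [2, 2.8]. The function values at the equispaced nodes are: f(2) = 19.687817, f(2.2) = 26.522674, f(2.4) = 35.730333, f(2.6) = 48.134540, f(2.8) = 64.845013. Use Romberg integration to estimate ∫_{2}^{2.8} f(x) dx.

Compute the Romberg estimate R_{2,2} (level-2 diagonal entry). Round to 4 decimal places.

30.3069

R_{0,0} (trapezoid, 1 panel, h=0.8000): 33.813132
R_{1,0} (trapezoid, 2 panels, h=0.4000): 31.198699
R_{2,0} (trapezoid, 4 panels, h=0.2000): 30.530792
R_{1,1} = 31.198699 + (31.198699 − 33.813132)/3 = 30.327221
R_{2,1} = 30.530792 + (30.530792 − 31.198699)/3 = 30.308156
R_{2,2} = 30.308156 + (30.308156 − 30.327221)/15 = 30.306885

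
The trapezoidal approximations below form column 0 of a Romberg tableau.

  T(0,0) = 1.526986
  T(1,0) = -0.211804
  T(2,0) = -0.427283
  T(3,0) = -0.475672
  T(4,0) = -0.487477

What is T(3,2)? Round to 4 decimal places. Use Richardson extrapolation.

Richardson extrapolation on the trapezoidal column (denominator 4−1=3):
T(2,1) = (4·(-0.427283) − (-0.211804)) / 3 = -0.499109
T(3,1) = -0.475672 + (-0.475672 − (-0.427283))/3 = -0.491802
T(3,2) = (16·(-0.491802) − (-0.499109)) / 15 = -0.491315

-0.4913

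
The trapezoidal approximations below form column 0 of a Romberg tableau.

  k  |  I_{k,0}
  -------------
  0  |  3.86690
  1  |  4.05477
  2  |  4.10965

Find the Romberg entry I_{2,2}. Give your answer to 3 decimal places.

4.129

I_{1,1} = 4.05477 + (4.05477 − 3.86690)/3 = 4.11739
I_{2,1} = 4.10965 + (4.10965 − 4.05477)/3 = 4.12794
I_{2,2} = (16·4.12794 − 4.11739) / 15 = 4.12864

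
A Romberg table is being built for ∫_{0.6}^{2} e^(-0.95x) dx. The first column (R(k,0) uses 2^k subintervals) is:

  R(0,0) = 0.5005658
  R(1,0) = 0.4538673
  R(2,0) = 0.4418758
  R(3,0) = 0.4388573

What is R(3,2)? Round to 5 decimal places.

0.43785

R(2,1) = (4·0.4418758 − 0.4538673) / 3 = 0.4378786
R(3,1) = (4·0.4388573 − 0.4418758) / 3 = 0.4378511
R(3,2) = (16·0.4378511 − 0.4378786) / 15 = 0.4378493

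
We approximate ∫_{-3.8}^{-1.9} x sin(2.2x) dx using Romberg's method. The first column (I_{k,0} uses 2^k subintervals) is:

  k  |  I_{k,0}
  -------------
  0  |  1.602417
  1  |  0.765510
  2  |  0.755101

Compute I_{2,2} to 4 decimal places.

Richardson extrapolation on the trapezoidal column (denominator 4−1=3):
I_{1,1} = (4·0.765510 − 1.602417) / 3 = 0.486541
I_{2,1} = (4·0.755101 − 0.765510) / 3 = 0.751631
I_{2,2} = (16·0.751631 − 0.486541) / 15 = 0.769304

0.7693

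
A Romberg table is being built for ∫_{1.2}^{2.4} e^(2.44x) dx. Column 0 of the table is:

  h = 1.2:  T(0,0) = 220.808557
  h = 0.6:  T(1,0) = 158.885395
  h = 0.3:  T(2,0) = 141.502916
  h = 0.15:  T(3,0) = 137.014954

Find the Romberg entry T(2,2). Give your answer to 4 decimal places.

135.5397

Richardson extrapolation on the trapezoidal column (denominator 4−1=3):
T(1,1) = (4·158.885395 − 220.808557) / 3 = 138.244341
T(2,1) = (4·141.502916 − 158.885395) / 3 = 135.708756
T(2,2) = (16·135.708756 − 138.244341) / 15 = 135.539717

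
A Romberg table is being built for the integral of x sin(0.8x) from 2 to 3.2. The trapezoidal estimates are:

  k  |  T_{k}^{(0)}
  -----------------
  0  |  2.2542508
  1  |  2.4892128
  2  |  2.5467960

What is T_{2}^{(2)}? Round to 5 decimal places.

Richardson extrapolation on the trapezoidal column (denominator 4−1=3):
T_{1}^{(1)} = (4·2.4892128 − 2.2542508) / 3 = 2.5675335
T_{2}^{(1)} = (4·2.5467960 − 2.4892128) / 3 = 2.5659904
T_{2}^{(2)} = (16·2.5659904 − 2.5675335) / 15 = 2.5658875

2.56589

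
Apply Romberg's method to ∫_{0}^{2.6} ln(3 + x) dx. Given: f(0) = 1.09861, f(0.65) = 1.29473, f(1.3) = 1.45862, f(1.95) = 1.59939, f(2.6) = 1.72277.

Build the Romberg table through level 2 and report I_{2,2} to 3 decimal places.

3.752

I_{0,0} (trapezoid, 1 panel, h=2.6000): 3.66779
I_{1,0} (trapezoid, 2 panels, h=1.3000): 3.73010
I_{2,0} (trapezoid, 4 panels, h=0.6500): 3.74623
I_{1,1} = 3.73010 + (3.73010 − 3.66779)/3 = 3.75087
I_{2,1} = 3.74623 + (3.74623 − 3.73010)/3 = 3.75161
I_{2,2} = 3.75161 + (3.75161 − 3.75087)/15 = 3.75166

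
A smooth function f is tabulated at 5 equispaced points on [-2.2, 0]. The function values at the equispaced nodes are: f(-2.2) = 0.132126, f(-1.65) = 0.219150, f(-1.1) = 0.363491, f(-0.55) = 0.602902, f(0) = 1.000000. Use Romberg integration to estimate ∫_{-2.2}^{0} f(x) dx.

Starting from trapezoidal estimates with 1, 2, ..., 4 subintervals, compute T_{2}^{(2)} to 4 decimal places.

T_{0}^{(0)} (trapezoid, 1 panel, h=2.2000): 1.245339
T_{1}^{(0)} (trapezoid, 2 panels, h=1.1000): 1.022509
T_{2}^{(0)} (trapezoid, 4 panels, h=0.5500): 0.963383
T_{1}^{(1)} = 1.022509 + (1.022509 − 1.245339)/3 = 0.948232
T_{2}^{(1)} = 0.963383 + (0.963383 − 1.022509)/3 = 0.943674
T_{2}^{(2)} = 0.943674 + (0.943674 − 0.948232)/15 = 0.943370

0.9434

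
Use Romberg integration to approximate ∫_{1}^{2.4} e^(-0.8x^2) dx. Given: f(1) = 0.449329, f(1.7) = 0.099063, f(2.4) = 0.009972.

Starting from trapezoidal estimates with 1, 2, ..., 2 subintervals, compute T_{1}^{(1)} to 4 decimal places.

T_{0}^{(0)} (trapezoid, 1 panel, h=1.4000): 0.321511
T_{1}^{(0)} (trapezoid, 2 panels, h=0.7000): 0.230099
T_{1}^{(1)} = 0.230099 + (0.230099 − 0.321511)/3 = 0.199628

0.1996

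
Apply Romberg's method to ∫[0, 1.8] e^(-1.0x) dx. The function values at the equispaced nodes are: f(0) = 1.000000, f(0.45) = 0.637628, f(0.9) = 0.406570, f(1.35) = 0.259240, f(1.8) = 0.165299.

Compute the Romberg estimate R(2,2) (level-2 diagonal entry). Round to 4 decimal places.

0.8347

R(0,0) (trapezoid, 1 panel, h=1.8000): 1.048769
R(1,0) (trapezoid, 2 panels, h=0.9000): 0.890298
R(2,0) (trapezoid, 4 panels, h=0.4500): 0.848739
R(1,1) = 0.890298 + (0.890298 − 1.048769)/3 = 0.837474
R(2,1) = 0.848739 + (0.848739 − 0.890298)/3 = 0.834886
R(2,2) = 0.834886 + (0.834886 − 0.837474)/15 = 0.834713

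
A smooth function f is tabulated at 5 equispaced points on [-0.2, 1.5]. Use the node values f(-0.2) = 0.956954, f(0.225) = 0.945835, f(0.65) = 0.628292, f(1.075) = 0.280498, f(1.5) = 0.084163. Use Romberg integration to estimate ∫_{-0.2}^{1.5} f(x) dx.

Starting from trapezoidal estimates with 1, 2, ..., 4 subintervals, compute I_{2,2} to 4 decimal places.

I_{0,0} (trapezoid, 1 panel, h=1.7000): 0.884949
I_{1,0} (trapezoid, 2 panels, h=0.8500): 0.976523
I_{2,0} (trapezoid, 4 panels, h=0.4250): 1.009453
I_{1,1} = 0.976523 + (0.976523 − 0.884949)/3 = 1.007048
I_{2,1} = 1.009453 + (1.009453 − 0.976523)/3 = 1.020430
I_{2,2} = 1.020430 + (1.020430 − 1.007048)/15 = 1.021322

1.0213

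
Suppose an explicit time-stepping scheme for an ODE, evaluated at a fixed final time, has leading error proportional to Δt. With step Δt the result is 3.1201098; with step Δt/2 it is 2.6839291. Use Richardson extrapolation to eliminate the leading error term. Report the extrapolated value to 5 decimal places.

The leading error scales as Δt; refining by a factor of 2 reduces it by 2^1 = 2.
Extrapolated value = (2·A(Δt/2) − A(Δt)) / (2 − 1)
= (2·2.6839291 − 3.1201098) / 1
= 2.2477484 / 1 = 2.2477484

2.24775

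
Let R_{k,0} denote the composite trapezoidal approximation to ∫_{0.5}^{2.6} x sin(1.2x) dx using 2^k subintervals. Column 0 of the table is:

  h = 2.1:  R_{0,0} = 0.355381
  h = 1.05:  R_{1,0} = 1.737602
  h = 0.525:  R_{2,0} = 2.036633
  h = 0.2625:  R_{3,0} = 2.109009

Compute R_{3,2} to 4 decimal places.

2.1329

Richardson extrapolation on the trapezoidal column (denominator 4−1=3):
R_{2,1} = (4·2.036633 − 1.737602) / 3 = 2.136310
R_{3,1} = 2.109009 + (2.109009 − 2.036633)/3 = 2.133134
R_{3,2} = (16·2.133134 − 2.136310) / 15 = 2.132922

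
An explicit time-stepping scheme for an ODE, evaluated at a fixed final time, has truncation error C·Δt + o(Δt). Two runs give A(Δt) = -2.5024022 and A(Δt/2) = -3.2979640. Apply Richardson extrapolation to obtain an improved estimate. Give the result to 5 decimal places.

-4.09353

Extrapolated value = (2·A(Δt/2) − A(Δt)) / (2 − 1)
= (2·(-3.2979640) − (-2.5024022)) / 1
= -4.0935258 / 1 = -4.0935258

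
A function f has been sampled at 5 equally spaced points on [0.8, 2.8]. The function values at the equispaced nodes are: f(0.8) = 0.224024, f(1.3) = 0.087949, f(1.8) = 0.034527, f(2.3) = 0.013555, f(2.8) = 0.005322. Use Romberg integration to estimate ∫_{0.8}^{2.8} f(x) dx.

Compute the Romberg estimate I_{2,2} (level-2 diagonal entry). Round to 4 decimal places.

0.1171

I_{0,0} (trapezoid, 1 panel, h=2.0000): 0.229346
I_{1,0} (trapezoid, 2 panels, h=1.0000): 0.149200
I_{2,0} (trapezoid, 4 panels, h=0.5000): 0.125352
I_{1,1} = 0.149200 + (0.149200 − 0.229346)/3 = 0.122485
I_{2,1} = 0.125352 + (0.125352 − 0.149200)/3 = 0.117403
I_{2,2} = 0.117403 + (0.117403 − 0.122485)/15 = 0.117064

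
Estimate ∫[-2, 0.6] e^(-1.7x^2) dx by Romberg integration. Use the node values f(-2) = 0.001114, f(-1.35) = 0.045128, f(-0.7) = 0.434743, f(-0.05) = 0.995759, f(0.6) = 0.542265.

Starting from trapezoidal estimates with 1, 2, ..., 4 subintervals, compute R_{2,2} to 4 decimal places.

1.2228

R_{0,0} (trapezoid, 1 panel, h=2.6000): 0.706393
R_{1,0} (trapezoid, 2 panels, h=1.3000): 0.918362
R_{2,0} (trapezoid, 4 panels, h=0.6500): 1.135758
R_{1,1} = 0.918362 + (0.918362 − 0.706393)/3 = 0.989018
R_{2,1} = 1.135758 + (1.135758 − 0.918362)/3 = 1.208223
R_{2,2} = 1.208223 + (1.208223 − 0.989018)/15 = 1.222837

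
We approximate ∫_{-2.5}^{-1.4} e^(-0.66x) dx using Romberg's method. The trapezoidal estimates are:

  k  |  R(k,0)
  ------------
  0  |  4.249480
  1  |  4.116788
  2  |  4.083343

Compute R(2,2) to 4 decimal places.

Richardson extrapolation on the trapezoidal column (denominator 4−1=3):
R(1,1) = (4·4.116788 − 4.249480) / 3 = 4.072557
R(2,1) = 4.083343 + (4.083343 − 4.116788)/3 = 4.072195
R(2,2) = (16·4.072195 − 4.072557) / 15 = 4.072171

4.0722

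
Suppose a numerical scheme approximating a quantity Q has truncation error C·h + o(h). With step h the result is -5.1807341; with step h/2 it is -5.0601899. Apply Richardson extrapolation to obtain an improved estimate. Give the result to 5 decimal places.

Extrapolated value = (2·A(h/2) − A(h)) / (2 − 1)
= (2·(-5.0601899) − (-5.1807341)) / 1
= -4.9396457 / 1 = -4.9396457

-4.93965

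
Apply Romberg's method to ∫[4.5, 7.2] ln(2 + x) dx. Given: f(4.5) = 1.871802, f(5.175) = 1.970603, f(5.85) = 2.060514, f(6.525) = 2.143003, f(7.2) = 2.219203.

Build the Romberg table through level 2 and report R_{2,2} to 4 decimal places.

R_{0,0} (trapezoid, 1 panel, h=2.7000): 5.522857
R_{1,0} (trapezoid, 2 panels, h=1.3500): 5.543122
R_{2,0} (trapezoid, 4 panels, h=0.6750): 5.548245
R_{1,1} = 5.543122 + (5.543122 − 5.522857)/3 = 5.549877
R_{2,1} = 5.548245 + (5.548245 − 5.543122)/3 = 5.549953
R_{2,2} = 5.549953 + (5.549953 − 5.549877)/15 = 5.549958

5.5500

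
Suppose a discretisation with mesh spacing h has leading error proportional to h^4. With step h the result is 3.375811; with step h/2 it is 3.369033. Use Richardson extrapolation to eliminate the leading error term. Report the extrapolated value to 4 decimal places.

Extrapolated value = (16·A(h/2) − A(h)) / (16 − 1)
= (16·3.369033 − 3.375811) / 15
= 50.528717 / 15 = 3.368581

3.3686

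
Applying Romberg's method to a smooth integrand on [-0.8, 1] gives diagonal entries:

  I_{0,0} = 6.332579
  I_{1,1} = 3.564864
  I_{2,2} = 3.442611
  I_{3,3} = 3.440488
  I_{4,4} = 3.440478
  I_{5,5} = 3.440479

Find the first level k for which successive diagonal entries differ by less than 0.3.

k = 2

|I_{1,1} − I_{0,0}| = 2.767715 ≥ 0.3
|I_{2,2} − I_{1,1}| = 0.122253 < 0.3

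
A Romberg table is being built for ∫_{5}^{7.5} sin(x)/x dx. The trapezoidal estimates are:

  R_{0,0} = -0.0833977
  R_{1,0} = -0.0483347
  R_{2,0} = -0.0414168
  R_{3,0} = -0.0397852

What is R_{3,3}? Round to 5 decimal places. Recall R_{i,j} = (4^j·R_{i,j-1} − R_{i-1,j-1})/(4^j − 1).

Richardson extrapolation on the trapezoidal column (denominator 4−1=3):
R_{1,1} = -0.0483347 + (-0.0483347 − (-0.0833977))/3 = -0.0366470
R_{2,1} = (4·(-0.0414168) − (-0.0483347)) / 3 = -0.0391108
R_{3,1} = (4·(-0.0397852) − (-0.0414168)) / 3 = -0.0392413
R_{2,2} = -0.0391108 + (-0.0391108 − (-0.0366470))/15 = -0.0392751
R_{3,2} = -0.0392413 + (-0.0392413 − (-0.0391108))/15 = -0.0392500
R_{3,3} = -0.0392500 + (-0.0392500 − (-0.0392751))/63 = -0.0392496

-0.03925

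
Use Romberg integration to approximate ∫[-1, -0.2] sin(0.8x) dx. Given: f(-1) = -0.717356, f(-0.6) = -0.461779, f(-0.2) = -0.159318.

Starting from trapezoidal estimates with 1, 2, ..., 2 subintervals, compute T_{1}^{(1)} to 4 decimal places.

T_{0}^{(0)} (trapezoid, 1 panel, h=0.8000): -0.350670
T_{1}^{(0)} (trapezoid, 2 panels, h=0.4000): -0.360046
T_{1}^{(1)} = -0.360046 + (-0.360046 − (-0.350670))/3 = -0.363171

-0.3632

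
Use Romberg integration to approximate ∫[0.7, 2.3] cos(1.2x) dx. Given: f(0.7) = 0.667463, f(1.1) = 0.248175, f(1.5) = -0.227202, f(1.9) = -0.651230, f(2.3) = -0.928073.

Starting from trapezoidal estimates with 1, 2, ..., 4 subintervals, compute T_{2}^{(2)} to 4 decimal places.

-0.3102

T_{0}^{(0)} (trapezoid, 1 panel, h=1.6000): -0.208488
T_{1}^{(0)} (trapezoid, 2 panels, h=0.8000): -0.286006
T_{2}^{(0)} (trapezoid, 4 panels, h=0.4000): -0.304225
T_{1}^{(1)} = -0.286006 + (-0.286006 − (-0.208488))/3 = -0.311845
T_{2}^{(1)} = -0.304225 + (-0.304225 − (-0.286006))/3 = -0.310298
T_{2}^{(2)} = -0.310298 + (-0.310298 − (-0.311845))/15 = -0.310195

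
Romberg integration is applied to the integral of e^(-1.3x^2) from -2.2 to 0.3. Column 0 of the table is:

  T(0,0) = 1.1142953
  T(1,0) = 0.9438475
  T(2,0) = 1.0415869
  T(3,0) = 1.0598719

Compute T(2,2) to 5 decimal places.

Richardson extrapolation on the trapezoidal column (denominator 4−1=3):
T(1,1) = (4·0.9438475 − 1.1142953) / 3 = 0.8870316
T(2,1) = (4·1.0415869 − 0.9438475) / 3 = 1.0741667
T(2,2) = (16·1.0741667 − 0.8870316) / 15 = 1.0866424
(Column j=1 coincides with Simpson's rule on the same nodes.)

1.08664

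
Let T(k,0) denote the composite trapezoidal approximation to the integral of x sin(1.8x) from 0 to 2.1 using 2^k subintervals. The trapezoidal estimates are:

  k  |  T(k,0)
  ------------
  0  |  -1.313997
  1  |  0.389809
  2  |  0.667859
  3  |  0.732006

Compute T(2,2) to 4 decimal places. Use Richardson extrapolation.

0.7474

Richardson extrapolation on the trapezoidal column (denominator 4−1=3):
T(1,1) = (4·0.389809 − (-1.313997)) / 3 = 0.957744
T(2,1) = (4·0.667859 − 0.389809) / 3 = 0.760542
T(2,2) = 0.760542 + (0.760542 − 0.957744)/15 = 0.747395
(Column j=1 coincides with Simpson's rule on the same nodes.)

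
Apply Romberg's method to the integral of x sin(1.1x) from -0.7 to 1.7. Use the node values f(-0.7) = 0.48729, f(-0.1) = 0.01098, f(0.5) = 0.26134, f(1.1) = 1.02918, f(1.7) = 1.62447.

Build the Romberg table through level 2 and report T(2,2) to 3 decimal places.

T(0,0) (trapezoid, 1 panel, h=2.4000): 2.53411
T(1,0) (trapezoid, 2 panels, h=1.2000): 1.58066
T(2,0) (trapezoid, 4 panels, h=0.6000): 1.41443
T(1,1) = 1.58066 + (1.58066 − 2.53411)/3 = 1.26284
T(2,1) = 1.41443 + (1.41443 − 1.58066)/3 = 1.35902
T(2,2) = 1.35902 + (1.35902 − 1.26284)/15 = 1.36543

1.365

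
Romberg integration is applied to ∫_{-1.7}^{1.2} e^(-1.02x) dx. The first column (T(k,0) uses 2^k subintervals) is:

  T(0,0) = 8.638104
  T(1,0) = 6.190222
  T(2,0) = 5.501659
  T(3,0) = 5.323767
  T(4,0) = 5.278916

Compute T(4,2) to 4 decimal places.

5.2639

T(3,1) = 5.323767 + (5.323767 − 5.501659)/3 = 5.264470
T(4,1) = (4·5.278916 − 5.323767) / 3 = 5.263966
T(4,2) = (16·5.263966 − 5.264470) / 15 = 5.263932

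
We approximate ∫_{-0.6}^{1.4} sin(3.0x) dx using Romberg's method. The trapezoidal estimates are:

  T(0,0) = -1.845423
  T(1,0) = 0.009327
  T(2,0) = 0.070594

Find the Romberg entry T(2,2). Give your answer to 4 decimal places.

T(1,1) = 0.009327 + (0.009327 − (-1.845423))/3 = 0.627577
T(2,1) = 0.070594 + (0.070594 − 0.009327)/3 = 0.091016
T(2,2) = 0.091016 + (0.091016 − 0.627577)/15 = 0.055245

0.0552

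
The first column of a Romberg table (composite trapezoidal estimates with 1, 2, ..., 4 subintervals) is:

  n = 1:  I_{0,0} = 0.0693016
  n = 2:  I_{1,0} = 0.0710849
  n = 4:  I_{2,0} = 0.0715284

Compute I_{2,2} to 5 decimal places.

I_{1,1} = 0.0710849 + (0.0710849 − 0.0693016)/3 = 0.0716793
I_{2,1} = (4·0.0715284 − 0.0710849) / 3 = 0.0716762
I_{2,2} = (16·0.0716762 − 0.0716793) / 15 = 0.0716760

0.07168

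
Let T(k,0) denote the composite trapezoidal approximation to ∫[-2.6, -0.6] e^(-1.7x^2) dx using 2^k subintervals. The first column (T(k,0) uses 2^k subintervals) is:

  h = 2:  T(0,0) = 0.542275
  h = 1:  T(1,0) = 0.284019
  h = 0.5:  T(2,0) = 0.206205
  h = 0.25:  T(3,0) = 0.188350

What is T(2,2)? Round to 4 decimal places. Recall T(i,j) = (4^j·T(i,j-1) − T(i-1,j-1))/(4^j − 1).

Richardson extrapolation on the trapezoidal column (denominator 4−1=3):
T(1,1) = (4·0.284019 − 0.542275) / 3 = 0.197934
T(2,1) = 0.206205 + (0.206205 − 0.284019)/3 = 0.180267
T(2,2) = 0.180267 + (0.180267 − 0.197934)/15 = 0.179089

0.1791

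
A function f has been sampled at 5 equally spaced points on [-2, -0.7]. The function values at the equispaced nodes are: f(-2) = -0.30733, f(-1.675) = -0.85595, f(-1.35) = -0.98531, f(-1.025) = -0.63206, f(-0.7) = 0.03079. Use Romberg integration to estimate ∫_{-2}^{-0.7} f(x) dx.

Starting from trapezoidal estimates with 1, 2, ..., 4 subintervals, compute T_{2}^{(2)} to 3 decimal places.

T_{0}^{(0)} (trapezoid, 1 panel, h=1.3000): -0.17975
T_{1}^{(0)} (trapezoid, 2 panels, h=0.6500): -0.73033
T_{2}^{(0)} (trapezoid, 4 panels, h=0.3250): -0.84877
T_{1}^{(1)} = -0.73033 + (-0.73033 − (-0.17975))/3 = -0.91386
T_{2}^{(1)} = -0.84877 + (-0.84877 − (-0.73033))/3 = -0.88825
T_{2}^{(2)} = -0.88825 + (-0.88825 − (-0.91386))/15 = -0.88654

-0.887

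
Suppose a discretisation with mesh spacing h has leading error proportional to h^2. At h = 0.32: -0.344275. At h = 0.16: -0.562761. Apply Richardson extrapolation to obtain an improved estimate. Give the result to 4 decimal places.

Extrapolated value = (4·A(h/2) − A(h)) / (4 − 1)
= (4·(-0.562761) − (-0.344275)) / 3
= -1.906769 / 3 = -0.635590

-0.6356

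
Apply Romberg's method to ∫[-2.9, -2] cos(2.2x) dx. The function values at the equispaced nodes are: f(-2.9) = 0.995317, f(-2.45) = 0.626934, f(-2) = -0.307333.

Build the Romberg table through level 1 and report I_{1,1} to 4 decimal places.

0.4794

I_{0,0} (trapezoid, 1 panel, h=0.9000): 0.309593
I_{1,0} (trapezoid, 2 panels, h=0.4500): 0.436917
I_{1,1} = 0.436917 + (0.436917 − 0.309593)/3 = 0.479358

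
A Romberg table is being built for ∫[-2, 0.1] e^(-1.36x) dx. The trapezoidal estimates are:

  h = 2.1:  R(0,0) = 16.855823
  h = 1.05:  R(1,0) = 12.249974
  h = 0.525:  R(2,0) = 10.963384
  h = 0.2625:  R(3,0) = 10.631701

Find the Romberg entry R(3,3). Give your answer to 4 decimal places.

Richardson extrapolation on the trapezoidal column (denominator 4−1=3):
R(1,1) = (4·12.249974 − 16.855823) / 3 = 10.714691
R(2,1) = 10.963384 + (10.963384 − 12.249974)/3 = 10.534521
R(3,1) = (4·10.631701 − 10.963384) / 3 = 10.521140
R(2,2) = 10.534521 + (10.534521 − 10.714691)/15 = 10.522510
R(3,2) = (16·10.521140 − 10.534521) / 15 = 10.520248
R(3,3) = 10.520248 + (10.520248 − 10.522510)/63 = 10.520212

10.5202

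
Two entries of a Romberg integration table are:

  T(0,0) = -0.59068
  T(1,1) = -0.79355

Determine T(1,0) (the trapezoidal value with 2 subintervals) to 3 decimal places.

-0.743

From T(1,1) = (4·T(1,0) − T(0,0))/3, solve for T(1,0):
4·T(1,0) = 3·(-0.79355) + (-0.59068) = -2.97133
T(1,0) = -0.74283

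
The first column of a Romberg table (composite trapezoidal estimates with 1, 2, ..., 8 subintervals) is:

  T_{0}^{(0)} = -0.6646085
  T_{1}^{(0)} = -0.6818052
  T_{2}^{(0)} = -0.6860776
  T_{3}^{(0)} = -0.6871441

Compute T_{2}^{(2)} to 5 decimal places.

Richardson extrapolation on the trapezoidal column (denominator 4−1=3):
T_{1}^{(1)} = (4·(-0.6818052) − (-0.6646085)) / 3 = -0.6875374
T_{2}^{(1)} = (4·(-0.6860776) − (-0.6818052)) / 3 = -0.6875017
T_{2}^{(2)} = -0.6875017 + (-0.6875017 − (-0.6875374))/15 = -0.6874993
(Column j=1 coincides with Simpson's rule on the same nodes.)

-0.68750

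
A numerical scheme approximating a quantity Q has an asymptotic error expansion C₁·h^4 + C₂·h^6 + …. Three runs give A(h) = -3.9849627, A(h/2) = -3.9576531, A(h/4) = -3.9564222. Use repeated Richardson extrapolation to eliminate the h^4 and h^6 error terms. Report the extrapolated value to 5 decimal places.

-3.95635

First eliminate the h^4 term (factor 2^4 = 16):
  B₁ = (16·(-3.9576531) − (-3.9849627))/15 = -3.9558325
  B₂ = (16·(-3.9564222) − (-3.9576531))/15 = -3.9563401
Then eliminate the h^6 term (factor 2^6 = 64):
  (64·(-3.9563401) − (-3.9558325))/63 = -3.9563482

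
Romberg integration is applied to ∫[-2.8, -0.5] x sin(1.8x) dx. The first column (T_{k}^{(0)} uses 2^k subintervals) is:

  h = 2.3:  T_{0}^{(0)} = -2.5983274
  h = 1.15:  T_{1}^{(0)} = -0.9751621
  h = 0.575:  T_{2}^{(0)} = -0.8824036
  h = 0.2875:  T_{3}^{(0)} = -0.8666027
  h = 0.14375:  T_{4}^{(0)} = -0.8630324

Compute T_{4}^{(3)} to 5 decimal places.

Richardson extrapolation on the trapezoidal column (denominator 4−1=3):
T_{2}^{(1)} = (4·(-0.8824036) − (-0.9751621)) / 3 = -0.8514841
T_{3}^{(1)} = -0.8666027 + (-0.8666027 − (-0.8824036))/3 = -0.8613357
T_{4}^{(1)} = -0.8630324 + (-0.8630324 − (-0.8666027))/3 = -0.8618423
T_{3}^{(2)} = (16·(-0.8613357) − (-0.8514841)) / 15 = -0.8619925
T_{4}^{(2)} = -0.8618423 + (-0.8618423 − (-0.8613357))/15 = -0.8618761
T_{4}^{(3)} = (64·(-0.8618761) − (-0.8619925)) / 63 = -0.8618743

-0.86187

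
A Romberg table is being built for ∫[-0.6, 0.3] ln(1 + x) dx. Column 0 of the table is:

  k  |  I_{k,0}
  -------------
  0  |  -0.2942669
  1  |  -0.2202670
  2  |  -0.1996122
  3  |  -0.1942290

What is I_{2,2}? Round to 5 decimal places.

-0.19254

I_{1,1} = -0.2202670 + (-0.2202670 − (-0.2942669))/3 = -0.1956004
I_{2,1} = -0.1996122 + (-0.1996122 − (-0.2202670))/3 = -0.1927273
I_{2,2} = (16·(-0.1927273) − (-0.1956004)) / 15 = -0.1925358
(Column j=1 coincides with Simpson's rule on the same nodes.)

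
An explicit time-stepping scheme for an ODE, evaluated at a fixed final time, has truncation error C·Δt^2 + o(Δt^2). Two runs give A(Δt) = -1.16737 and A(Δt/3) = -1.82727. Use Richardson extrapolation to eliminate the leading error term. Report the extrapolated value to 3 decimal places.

The leading error scales as Δt^2; refining by a factor of 3 reduces it by 3^2 = 9.
Extrapolated value = (9·A(Δt/3) − A(Δt)) / (9 − 1)
= (9·(-1.82727) − (-1.16737)) / 8
= -15.27806 / 8 = -1.90976

-1.910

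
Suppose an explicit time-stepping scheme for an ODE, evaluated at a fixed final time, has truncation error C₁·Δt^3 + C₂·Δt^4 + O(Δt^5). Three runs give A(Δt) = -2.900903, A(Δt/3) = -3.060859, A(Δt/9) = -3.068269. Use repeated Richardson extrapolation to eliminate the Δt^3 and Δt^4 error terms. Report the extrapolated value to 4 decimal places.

-3.0686

First eliminate the Δt^3 term (factor 3^3 = 27):
  B₁ = (27·(-3.060859) − (-2.900903))/26 = -3.067011
  B₂ = (27·(-3.068269) − (-3.060859))/26 = -3.068554
Then eliminate the Δt^4 term (factor 3^4 = 81):
  (81·(-3.068554) − (-3.067011))/80 = -3.068573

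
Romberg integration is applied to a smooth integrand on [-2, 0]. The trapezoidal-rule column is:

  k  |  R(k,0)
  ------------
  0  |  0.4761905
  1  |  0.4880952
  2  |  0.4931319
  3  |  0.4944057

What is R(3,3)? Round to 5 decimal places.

0.49483

Richardson extrapolation on the trapezoidal column (denominator 4−1=3):
R(1,1) = 0.4880952 + (0.4880952 − 0.4761905)/3 = 0.4920634
R(2,1) = 0.4931319 + (0.4931319 − 0.4880952)/3 = 0.4948108
R(3,1) = (4·0.4944057 − 0.4931319) / 3 = 0.4948303
R(2,2) = 0.4948108 + (0.4948108 − 0.4920634)/15 = 0.4949940
R(3,2) = 0.4948303 + (0.4948303 − 0.4948108)/15 = 0.4948316
R(3,3) = (64·0.4948316 − 0.4949940) / 63 = 0.4948290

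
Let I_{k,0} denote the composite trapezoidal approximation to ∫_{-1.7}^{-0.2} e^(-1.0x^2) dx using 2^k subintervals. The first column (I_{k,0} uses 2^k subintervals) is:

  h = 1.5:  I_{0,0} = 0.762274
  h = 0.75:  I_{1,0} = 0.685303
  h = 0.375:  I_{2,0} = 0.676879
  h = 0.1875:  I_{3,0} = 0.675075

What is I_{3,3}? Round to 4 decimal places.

0.6745

Richardson extrapolation on the trapezoidal column (denominator 4−1=3):
I_{1,1} = 0.685303 + (0.685303 − 0.762274)/3 = 0.659646
I_{2,1} = (4·0.676879 − 0.685303) / 3 = 0.674071
I_{3,1} = (4·0.675075 − 0.676879) / 3 = 0.674474
I_{2,2} = 0.674071 + (0.674071 − 0.659646)/15 = 0.675033
I_{3,2} = 0.674474 + (0.674474 − 0.674071)/15 = 0.674501
I_{3,3} = (64·0.674501 − 0.675033) / 63 = 0.674493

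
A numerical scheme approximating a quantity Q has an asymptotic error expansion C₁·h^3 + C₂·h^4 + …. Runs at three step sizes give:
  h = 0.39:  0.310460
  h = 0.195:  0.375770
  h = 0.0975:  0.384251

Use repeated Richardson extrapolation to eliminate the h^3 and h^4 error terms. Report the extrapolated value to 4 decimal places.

0.3855

First eliminate the h^3 term (factor 2^3 = 8):
  B₁ = (8·0.375770 − 0.310460)/7 = 0.385100
  B₂ = (8·0.384251 − 0.375770)/7 = 0.385463
Then eliminate the h^4 term (factor 2^4 = 16):
  (16·0.385463 − 0.385100)/15 = 0.385487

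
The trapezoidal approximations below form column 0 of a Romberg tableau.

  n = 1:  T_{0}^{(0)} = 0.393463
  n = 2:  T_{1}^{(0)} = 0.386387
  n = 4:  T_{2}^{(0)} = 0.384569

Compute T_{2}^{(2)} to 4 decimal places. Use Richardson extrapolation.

T_{1}^{(1)} = (4·0.386387 − 0.393463) / 3 = 0.384028
T_{2}^{(1)} = (4·0.384569 − 0.386387) / 3 = 0.383963
T_{2}^{(2)} = 0.383963 + (0.383963 − 0.384028)/15 = 0.383959

0.3840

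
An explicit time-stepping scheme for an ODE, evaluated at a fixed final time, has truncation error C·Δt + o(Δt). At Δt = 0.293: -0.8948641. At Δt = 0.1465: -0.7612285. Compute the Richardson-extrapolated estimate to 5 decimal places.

The leading error scales as Δt; refining by a factor of 2 reduces it by 2^1 = 2.
Extrapolated value = (2·A(Δt/2) − A(Δt)) / (2 − 1)
= (2·(-0.7612285) − (-0.8948641)) / 1
= -0.6275929 / 1 = -0.6275929

-0.62759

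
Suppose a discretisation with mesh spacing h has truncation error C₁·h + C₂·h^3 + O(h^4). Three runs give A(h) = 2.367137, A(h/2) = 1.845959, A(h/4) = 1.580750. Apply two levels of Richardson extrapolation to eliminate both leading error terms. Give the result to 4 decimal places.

1.3142

First eliminate the h term (factor 2^1 = 2):
  B₁ = (2·1.845959 − 2.367137)/1 = 1.324781
  B₂ = (2·1.580750 − 1.845959)/1 = 1.315541
Then eliminate the h^3 term (factor 2^3 = 8):
  (8·1.315541 − 1.324781)/7 = 1.314221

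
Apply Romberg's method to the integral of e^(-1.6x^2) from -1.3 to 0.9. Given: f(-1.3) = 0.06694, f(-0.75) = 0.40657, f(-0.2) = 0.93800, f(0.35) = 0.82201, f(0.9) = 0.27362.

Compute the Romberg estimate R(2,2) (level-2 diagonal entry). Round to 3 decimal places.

R(0,0) (trapezoid, 1 panel, h=2.2000): 0.37462
R(1,0) (trapezoid, 2 panels, h=1.1000): 1.21911
R(2,0) (trapezoid, 4 panels, h=0.5500): 1.28527
R(1,1) = 1.21911 + (1.21911 − 0.37462)/3 = 1.50061
R(2,1) = 1.28527 + (1.28527 − 1.21911)/3 = 1.30732
R(2,2) = 1.30732 + (1.30732 − 1.50061)/15 = 1.29443

1.294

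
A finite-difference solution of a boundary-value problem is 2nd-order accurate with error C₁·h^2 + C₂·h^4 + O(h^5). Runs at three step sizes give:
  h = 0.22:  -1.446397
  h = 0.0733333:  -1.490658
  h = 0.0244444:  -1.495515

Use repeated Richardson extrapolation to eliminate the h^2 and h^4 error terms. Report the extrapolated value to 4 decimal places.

-1.4961

First eliminate the h^2 term (factor 3^2 = 9):
  B₁ = (9·(-1.490658) − (-1.446397))/8 = -1.496191
  B₂ = (9·(-1.495515) − (-1.490658))/8 = -1.496122
Then eliminate the h^4 term (factor 3^4 = 81):
  (81·(-1.496122) − (-1.496191))/80 = -1.496121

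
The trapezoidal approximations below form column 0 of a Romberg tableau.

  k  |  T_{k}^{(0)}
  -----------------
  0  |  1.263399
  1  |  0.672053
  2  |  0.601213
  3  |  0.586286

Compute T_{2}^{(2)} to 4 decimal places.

Richardson extrapolation on the trapezoidal column (denominator 4−1=3):
T_{1}^{(1)} = 0.672053 + (0.672053 − 1.263399)/3 = 0.474938
T_{2}^{(1)} = 0.601213 + (0.601213 − 0.672053)/3 = 0.577600
T_{2}^{(2)} = (16·0.577600 − 0.474938) / 15 = 0.584444

0.5844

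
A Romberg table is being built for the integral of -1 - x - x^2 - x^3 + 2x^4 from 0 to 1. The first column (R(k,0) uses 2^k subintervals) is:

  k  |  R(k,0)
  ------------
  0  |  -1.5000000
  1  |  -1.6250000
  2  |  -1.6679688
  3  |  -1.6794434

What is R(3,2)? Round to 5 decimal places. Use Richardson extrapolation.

Richardson extrapolation on the trapezoidal column (denominator 4−1=3):
R(2,1) = (4·(-1.6679688) − (-1.6250000)) / 3 = -1.6822917
R(3,1) = (4·(-1.6794434) − (-1.6679688)) / 3 = -1.6832683
R(3,2) = -1.6832683 + (-1.6832683 − (-1.6822917))/15 = -1.6833334

-1.68333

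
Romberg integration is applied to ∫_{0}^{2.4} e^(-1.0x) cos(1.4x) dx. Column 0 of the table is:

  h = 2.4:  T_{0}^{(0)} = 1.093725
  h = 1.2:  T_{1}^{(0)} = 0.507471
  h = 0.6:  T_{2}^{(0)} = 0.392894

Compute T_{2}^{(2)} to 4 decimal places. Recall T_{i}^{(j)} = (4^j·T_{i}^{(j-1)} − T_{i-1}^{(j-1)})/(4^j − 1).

0.3575

T_{1}^{(1)} = 0.507471 + (0.507471 − 1.093725)/3 = 0.312053
T_{2}^{(1)} = 0.392894 + (0.392894 − 0.507471)/3 = 0.354702
T_{2}^{(2)} = 0.354702 + (0.354702 − 0.312053)/15 = 0.357545
(Column j=1 coincides with Simpson's rule on the same nodes.)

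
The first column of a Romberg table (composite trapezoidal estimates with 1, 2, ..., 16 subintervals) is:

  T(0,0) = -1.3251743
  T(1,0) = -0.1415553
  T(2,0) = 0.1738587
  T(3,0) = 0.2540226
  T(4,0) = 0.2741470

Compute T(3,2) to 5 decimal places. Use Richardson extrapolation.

Richardson extrapolation on the trapezoidal column (denominator 4−1=3):
T(2,1) = 0.1738587 + (0.1738587 − (-0.1415553))/3 = 0.2789967
T(3,1) = 0.2540226 + (0.2540226 − 0.1738587)/3 = 0.2807439
T(3,2) = (16·0.2807439 − 0.2789967) / 15 = 0.2808604

0.28086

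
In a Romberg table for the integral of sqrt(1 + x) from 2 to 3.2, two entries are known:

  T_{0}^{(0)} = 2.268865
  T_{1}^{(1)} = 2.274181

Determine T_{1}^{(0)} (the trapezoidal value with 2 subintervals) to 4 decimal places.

From T_{1}^{(1)} = (4·T_{1}^{(0)} − T_{0}^{(0)})/3, solve for T_{1}^{(0)}:
4·T_{1}^{(0)} = 3·2.274181 + 2.268865 = 9.091408
T_{1}^{(0)} = 2.272852

2.2729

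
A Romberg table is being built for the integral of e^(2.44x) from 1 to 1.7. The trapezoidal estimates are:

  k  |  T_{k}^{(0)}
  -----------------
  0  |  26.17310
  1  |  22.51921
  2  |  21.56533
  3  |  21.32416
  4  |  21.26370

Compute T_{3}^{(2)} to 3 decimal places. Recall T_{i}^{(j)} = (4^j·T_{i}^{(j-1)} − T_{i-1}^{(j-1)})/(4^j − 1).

Richardson extrapolation on the trapezoidal column (denominator 4−1=3):
T_{2}^{(1)} = 21.56533 + (21.56533 − 22.51921)/3 = 21.24737
T_{3}^{(1)} = (4·21.32416 − 21.56533) / 3 = 21.24377
T_{3}^{(2)} = 21.24377 + (21.24377 − 21.24737)/15 = 21.24353

21.244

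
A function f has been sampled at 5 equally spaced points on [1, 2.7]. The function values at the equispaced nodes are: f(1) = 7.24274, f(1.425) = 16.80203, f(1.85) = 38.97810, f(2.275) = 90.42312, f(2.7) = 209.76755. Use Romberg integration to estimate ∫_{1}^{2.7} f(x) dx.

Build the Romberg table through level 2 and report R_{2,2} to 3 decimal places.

R_{0,0} (trapezoid, 1 panel, h=1.7000): 184.45875
R_{1,0} (trapezoid, 2 panels, h=0.8500): 125.36076
R_{2,0} (trapezoid, 4 panels, h=0.4250): 108.25107
R_{1,1} = 125.36076 + (125.36076 − 184.45875)/3 = 105.66143
R_{2,1} = 108.25107 + (108.25107 − 125.36076)/3 = 102.54784
R_{2,2} = 102.54784 + (102.54784 − 105.66143)/15 = 102.34027

102.340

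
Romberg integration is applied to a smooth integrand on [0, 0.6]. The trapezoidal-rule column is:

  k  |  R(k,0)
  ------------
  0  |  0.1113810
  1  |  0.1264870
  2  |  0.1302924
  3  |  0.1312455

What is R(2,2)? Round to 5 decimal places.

R(1,1) = 0.1264870 + (0.1264870 − 0.1113810)/3 = 0.1315223
R(2,1) = (4·0.1302924 − 0.1264870) / 3 = 0.1315609
R(2,2) = (16·0.1315609 − 0.1315223) / 15 = 0.1315635

0.13156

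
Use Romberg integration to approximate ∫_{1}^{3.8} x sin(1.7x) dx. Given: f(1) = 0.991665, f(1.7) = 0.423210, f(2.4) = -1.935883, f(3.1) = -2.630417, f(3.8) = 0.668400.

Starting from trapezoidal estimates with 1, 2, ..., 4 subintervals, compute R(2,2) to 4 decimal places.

-2.5586

R(0,0) (trapezoid, 1 panel, h=2.8000): 2.324091
R(1,0) (trapezoid, 2 panels, h=1.4000): -1.548191
R(2,0) (trapezoid, 4 panels, h=0.7000): -2.319140
R(1,1) = -1.548191 + (-1.548191 − 2.324091)/3 = -2.838952
R(2,1) = -2.319140 + (-2.319140 − (-1.548191))/3 = -2.576123
R(2,2) = -2.576123 + (-2.576123 − (-2.838952))/15 = -2.558601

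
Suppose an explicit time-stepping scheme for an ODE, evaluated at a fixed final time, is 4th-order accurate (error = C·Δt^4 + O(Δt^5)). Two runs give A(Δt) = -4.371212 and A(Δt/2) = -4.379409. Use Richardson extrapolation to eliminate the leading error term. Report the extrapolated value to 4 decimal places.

The leading error scales as Δt^4; refining by a factor of 2 reduces it by 2^4 = 16.
Extrapolated value = (16·A(Δt/2) − A(Δt)) / (16 − 1)
= (16·(-4.379409) − (-4.371212)) / 15
= -65.699332 / 15 = -4.379955

-4.3800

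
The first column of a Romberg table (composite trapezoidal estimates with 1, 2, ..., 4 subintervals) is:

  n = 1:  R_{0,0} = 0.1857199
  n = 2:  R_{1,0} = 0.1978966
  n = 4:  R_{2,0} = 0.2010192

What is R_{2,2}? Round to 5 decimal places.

Richardson extrapolation on the trapezoidal column (denominator 4−1=3):
R_{1,1} = (4·0.1978966 − 0.1857199) / 3 = 0.2019555
R_{2,1} = (4·0.2010192 − 0.1978966) / 3 = 0.2020601
R_{2,2} = (16·0.2020601 − 0.2019555) / 15 = 0.2020671

0.20207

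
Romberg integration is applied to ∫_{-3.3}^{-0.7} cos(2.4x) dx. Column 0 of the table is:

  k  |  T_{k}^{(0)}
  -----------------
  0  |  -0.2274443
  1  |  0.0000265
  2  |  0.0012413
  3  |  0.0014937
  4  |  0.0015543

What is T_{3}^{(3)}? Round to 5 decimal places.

0.00165

Richardson extrapolation on the trapezoidal column (denominator 4−1=3):
T_{1}^{(1)} = (4·0.0000265 − (-0.2274443)) / 3 = 0.0758501
T_{2}^{(1)} = 0.0012413 + (0.0012413 − 0.0000265)/3 = 0.0016462
T_{3}^{(1)} = 0.0014937 + (0.0014937 − 0.0012413)/3 = 0.0015778
T_{2}^{(2)} = (16·0.0016462 − 0.0758501) / 15 = -0.0033007
T_{3}^{(2)} = (16·0.0015778 − 0.0016462) / 15 = 0.0015732
T_{3}^{(3)} = 0.0015732 + (0.0015732 − (-0.0033007))/63 = 0.0016506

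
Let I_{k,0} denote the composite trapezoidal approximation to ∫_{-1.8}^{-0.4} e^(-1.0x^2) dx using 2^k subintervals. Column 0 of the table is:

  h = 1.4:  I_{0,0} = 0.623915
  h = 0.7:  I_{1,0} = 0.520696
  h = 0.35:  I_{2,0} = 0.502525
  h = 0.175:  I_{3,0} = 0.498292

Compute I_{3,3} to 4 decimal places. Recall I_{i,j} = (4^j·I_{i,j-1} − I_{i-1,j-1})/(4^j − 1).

Richardson extrapolation on the trapezoidal column (denominator 4−1=3):
I_{1,1} = (4·0.520696 − 0.623915) / 3 = 0.486290
I_{2,1} = (4·0.502525 − 0.520696) / 3 = 0.496468
I_{3,1} = (4·0.498292 − 0.502525) / 3 = 0.496881
I_{2,2} = 0.496468 + (0.496468 − 0.486290)/15 = 0.497147
I_{3,2} = 0.496881 + (0.496881 − 0.496468)/15 = 0.496909
I_{3,3} = 0.496909 + (0.496909 − 0.497147)/63 = 0.496905

0.4969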